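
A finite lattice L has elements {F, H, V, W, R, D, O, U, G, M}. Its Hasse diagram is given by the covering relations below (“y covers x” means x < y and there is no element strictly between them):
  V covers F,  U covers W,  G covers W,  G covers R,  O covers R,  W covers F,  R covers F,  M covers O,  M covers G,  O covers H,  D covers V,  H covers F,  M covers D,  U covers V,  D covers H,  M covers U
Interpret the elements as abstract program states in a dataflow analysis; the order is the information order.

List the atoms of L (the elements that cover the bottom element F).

H, R, V, W

The atoms are exactly the elements that cover F: H, R, V, W.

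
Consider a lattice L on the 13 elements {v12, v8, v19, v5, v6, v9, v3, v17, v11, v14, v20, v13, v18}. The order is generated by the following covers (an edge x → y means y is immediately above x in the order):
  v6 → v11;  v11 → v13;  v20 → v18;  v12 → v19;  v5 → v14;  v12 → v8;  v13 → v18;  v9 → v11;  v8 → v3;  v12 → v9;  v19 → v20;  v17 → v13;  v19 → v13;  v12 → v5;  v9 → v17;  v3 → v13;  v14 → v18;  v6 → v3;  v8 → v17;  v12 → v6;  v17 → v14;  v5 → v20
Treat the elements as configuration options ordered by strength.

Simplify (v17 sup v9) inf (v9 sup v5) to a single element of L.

v17

v17 ∨ v9 = v17
v9 ∨ v5 = v14
v17 ∧ v14 = v17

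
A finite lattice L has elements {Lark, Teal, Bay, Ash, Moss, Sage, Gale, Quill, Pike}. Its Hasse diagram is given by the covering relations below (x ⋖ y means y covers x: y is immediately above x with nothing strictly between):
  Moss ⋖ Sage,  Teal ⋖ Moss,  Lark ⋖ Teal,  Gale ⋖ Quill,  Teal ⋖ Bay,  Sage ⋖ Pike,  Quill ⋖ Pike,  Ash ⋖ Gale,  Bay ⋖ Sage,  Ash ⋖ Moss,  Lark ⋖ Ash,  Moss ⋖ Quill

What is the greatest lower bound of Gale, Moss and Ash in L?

Common lower bounds of {Gale, Moss, Ash}: Ash, Lark.
The greatest among these is Ash.

Ash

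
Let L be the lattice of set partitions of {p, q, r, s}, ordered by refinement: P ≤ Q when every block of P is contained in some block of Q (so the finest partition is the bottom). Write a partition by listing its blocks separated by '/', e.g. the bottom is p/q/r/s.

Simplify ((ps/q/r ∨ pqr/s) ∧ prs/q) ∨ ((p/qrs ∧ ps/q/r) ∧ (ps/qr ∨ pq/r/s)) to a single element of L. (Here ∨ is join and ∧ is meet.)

prs/q

ps/q/r ∨ pqr/s = pqrs
pqrs ∧ prs/q = prs/q
p/qrs ∧ ps/q/r = p/q/r/s
ps/qr ∨ pq/r/s = pqrs
p/q/r/s ∧ pqrs = p/q/r/s
prs/q ∨ p/q/r/s = prs/q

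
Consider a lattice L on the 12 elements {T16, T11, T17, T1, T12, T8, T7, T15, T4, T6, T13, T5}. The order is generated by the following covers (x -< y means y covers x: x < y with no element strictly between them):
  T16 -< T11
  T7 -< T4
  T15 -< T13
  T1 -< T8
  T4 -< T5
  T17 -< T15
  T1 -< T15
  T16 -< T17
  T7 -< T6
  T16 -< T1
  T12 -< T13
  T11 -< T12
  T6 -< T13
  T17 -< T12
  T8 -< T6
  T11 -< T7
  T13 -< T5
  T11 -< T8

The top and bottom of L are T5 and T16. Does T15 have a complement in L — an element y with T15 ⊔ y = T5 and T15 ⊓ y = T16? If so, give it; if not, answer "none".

Need y with T15 ∨ y = T5 and T15 ∧ y = T16.
Checking each element gives: T4.

T4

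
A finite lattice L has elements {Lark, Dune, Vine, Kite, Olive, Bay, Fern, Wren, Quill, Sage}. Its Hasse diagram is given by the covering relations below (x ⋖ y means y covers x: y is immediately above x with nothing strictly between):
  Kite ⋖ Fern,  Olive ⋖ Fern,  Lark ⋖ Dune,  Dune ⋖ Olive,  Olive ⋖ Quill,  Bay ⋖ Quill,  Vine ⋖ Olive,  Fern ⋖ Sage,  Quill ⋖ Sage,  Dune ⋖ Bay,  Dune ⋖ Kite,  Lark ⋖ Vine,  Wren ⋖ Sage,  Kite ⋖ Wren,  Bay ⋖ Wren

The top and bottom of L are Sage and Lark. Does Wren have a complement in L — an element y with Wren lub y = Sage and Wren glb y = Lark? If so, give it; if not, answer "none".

Need y with Wren ∨ y = Sage and Wren ∧ y = Lark.
Checking each element gives: Vine.

Vine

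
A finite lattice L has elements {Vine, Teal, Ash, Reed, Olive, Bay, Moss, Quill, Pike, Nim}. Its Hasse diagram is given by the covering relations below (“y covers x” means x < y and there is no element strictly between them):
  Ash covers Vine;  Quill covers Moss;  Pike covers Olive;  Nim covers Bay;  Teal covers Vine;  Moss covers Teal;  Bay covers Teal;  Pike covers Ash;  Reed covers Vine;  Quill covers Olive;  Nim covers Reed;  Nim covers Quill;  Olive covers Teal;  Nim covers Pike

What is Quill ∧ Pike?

Common lower bounds of {Quill, Pike}: Olive, Teal, Vine.
The greatest among these is Olive.

Olive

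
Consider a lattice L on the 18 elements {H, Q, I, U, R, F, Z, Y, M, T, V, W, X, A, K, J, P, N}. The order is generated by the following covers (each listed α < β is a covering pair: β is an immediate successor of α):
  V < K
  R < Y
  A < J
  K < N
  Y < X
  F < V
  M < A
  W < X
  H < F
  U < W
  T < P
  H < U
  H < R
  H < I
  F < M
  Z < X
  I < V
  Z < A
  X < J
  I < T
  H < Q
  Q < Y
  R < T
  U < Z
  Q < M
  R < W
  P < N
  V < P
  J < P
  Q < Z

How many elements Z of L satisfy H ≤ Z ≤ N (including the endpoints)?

18

The interval [H, N] = {A, F, H, I, J, K, M, N, P, Q, R, T, U, V, W, X, Y, Z}, which has 18 elements.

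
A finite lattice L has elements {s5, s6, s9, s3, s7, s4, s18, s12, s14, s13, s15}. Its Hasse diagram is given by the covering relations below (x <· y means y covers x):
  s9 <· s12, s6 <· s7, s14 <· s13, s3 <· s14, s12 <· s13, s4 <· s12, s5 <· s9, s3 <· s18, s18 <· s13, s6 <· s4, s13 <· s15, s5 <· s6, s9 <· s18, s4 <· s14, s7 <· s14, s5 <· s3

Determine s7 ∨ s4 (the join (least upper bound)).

s14

Common upper bounds of {s7, s4}: s13, s14, s15.
The least among these is s14.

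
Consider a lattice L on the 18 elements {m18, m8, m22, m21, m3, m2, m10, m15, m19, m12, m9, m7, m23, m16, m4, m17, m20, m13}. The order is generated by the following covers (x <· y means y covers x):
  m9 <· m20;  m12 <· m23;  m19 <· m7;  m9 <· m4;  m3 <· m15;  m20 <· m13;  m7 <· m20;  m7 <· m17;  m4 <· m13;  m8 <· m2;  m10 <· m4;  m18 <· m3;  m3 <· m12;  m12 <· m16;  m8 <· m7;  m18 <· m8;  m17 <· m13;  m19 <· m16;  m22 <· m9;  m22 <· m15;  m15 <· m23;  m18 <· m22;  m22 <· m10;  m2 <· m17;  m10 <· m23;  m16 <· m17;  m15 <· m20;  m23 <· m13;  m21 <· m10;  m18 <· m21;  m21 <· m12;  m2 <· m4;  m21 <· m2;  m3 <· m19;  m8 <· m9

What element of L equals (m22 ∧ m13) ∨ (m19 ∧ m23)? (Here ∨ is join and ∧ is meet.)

m15

m22 ∧ m13 = m22
m19 ∧ m23 = m3
m22 ∨ m3 = m15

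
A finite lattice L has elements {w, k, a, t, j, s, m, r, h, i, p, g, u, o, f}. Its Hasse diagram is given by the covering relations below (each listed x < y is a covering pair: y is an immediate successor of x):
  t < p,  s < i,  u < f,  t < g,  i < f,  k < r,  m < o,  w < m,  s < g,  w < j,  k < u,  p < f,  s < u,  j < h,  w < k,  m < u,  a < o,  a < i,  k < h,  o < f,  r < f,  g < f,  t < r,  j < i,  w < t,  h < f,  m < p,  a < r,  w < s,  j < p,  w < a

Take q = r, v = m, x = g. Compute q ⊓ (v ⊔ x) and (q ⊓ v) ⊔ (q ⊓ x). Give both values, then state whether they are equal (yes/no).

r; t; no

v ⊔ x = f, so q ⊓ (v ⊔ x) = r ⊓ f = r.
q ⊓ v = w and q ⊓ x = t, so (q ⊓ v) ⊔ (q ⊓ x) = w ⊔ t = t.
Equal: no.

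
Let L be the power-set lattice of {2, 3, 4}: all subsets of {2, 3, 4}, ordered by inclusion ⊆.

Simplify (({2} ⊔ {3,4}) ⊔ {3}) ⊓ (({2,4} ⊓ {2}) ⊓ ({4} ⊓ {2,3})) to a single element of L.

{2} ∨ {3,4} = {2,3,4}
{2,3,4} ∨ {3} = {2,3,4}
{2,4} ∧ {2} = {2}
{4} ∧ {2,3} = ∅
{2} ∧ ∅ = ∅
{2,3,4} ∧ ∅ = ∅

∅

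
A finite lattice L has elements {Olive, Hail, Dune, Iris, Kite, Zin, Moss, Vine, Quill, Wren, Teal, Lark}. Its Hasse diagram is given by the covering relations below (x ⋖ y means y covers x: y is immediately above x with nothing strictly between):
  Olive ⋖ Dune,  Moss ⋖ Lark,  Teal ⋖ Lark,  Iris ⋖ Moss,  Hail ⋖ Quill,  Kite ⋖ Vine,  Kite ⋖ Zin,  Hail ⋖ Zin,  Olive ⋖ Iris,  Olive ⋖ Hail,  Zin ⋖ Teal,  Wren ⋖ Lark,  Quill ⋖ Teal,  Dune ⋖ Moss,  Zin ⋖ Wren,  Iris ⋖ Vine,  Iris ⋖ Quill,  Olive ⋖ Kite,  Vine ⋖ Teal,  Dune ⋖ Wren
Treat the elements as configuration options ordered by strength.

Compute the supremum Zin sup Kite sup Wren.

Common upper bounds of {Zin, Kite, Wren}: Lark, Wren.
The least among these is Wren.

Wren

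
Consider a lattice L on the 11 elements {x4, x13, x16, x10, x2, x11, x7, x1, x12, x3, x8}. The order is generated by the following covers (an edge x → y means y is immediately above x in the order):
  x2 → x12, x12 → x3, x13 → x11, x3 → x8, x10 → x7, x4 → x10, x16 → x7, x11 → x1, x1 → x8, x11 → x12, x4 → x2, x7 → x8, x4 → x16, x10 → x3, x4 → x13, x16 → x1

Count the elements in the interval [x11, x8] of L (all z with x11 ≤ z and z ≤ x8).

5

The interval [x11, x8] = {x1, x11, x12, x3, x8}, which has 5 elements.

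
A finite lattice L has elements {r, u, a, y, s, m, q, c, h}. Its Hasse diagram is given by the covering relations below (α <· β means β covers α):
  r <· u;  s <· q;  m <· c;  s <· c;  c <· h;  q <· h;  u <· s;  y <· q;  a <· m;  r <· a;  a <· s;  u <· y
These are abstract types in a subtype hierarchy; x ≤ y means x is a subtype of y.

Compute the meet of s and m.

a

Common lower bounds of {s, m}: a, r.
The greatest among these is a.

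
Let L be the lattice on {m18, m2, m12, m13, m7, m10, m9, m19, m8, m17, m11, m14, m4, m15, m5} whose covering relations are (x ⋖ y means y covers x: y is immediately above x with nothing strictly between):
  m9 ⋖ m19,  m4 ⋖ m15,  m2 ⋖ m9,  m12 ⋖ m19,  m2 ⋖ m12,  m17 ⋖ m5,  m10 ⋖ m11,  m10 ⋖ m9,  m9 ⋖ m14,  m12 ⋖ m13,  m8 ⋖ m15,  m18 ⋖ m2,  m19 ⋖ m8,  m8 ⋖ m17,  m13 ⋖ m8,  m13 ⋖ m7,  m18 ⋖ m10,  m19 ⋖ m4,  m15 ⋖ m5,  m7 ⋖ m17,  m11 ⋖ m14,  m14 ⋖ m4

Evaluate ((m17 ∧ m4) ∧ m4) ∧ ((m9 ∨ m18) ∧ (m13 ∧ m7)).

m17 ∧ m4 = m19
m19 ∧ m4 = m19
m9 ∨ m18 = m9
m13 ∧ m7 = m13
m9 ∧ m13 = m2
m19 ∧ m2 = m2

m2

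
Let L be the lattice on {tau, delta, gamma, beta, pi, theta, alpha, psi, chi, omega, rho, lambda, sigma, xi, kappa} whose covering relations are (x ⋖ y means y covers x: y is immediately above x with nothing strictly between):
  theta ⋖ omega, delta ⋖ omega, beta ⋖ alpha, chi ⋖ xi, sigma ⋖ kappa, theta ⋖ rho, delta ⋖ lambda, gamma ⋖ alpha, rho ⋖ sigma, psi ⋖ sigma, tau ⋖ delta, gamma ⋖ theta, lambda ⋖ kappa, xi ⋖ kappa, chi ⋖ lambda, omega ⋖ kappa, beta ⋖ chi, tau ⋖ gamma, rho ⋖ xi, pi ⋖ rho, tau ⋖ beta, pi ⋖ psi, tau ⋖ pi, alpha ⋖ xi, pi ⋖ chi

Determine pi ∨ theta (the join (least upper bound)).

rho

Common upper bounds of {pi, theta}: kappa, rho, sigma, xi.
The least among these is rho.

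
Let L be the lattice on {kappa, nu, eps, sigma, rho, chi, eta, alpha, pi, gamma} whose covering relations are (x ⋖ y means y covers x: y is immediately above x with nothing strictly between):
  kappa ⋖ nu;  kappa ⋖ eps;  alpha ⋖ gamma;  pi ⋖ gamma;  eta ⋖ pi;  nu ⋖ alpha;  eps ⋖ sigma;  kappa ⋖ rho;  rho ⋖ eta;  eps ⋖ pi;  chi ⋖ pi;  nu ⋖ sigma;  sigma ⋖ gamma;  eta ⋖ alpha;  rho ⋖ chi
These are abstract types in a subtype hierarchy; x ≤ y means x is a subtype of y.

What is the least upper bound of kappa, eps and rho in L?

Common upper bounds of {kappa, eps, rho}: gamma, pi.
The least among these is pi.

pi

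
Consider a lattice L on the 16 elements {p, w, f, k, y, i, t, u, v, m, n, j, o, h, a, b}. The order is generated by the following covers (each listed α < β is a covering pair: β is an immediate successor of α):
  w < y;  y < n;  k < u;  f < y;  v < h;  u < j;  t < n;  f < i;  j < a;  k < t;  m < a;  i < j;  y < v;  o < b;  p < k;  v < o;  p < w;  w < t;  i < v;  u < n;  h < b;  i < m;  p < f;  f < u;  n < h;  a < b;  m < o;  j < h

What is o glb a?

m

Common lower bounds of {o, a}: f, i, m, p.
The greatest among these is m.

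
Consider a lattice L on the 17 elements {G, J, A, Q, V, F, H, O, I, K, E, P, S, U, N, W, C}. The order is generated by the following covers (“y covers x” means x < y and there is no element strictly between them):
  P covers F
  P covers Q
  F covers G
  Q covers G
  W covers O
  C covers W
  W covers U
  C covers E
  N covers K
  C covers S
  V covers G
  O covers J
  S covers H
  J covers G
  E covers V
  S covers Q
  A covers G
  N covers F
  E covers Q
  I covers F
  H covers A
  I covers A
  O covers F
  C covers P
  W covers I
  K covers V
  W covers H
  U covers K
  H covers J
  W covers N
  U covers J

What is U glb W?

U

Common lower bounds of {U, W}: G, J, K, U, V.
The greatest among these is U.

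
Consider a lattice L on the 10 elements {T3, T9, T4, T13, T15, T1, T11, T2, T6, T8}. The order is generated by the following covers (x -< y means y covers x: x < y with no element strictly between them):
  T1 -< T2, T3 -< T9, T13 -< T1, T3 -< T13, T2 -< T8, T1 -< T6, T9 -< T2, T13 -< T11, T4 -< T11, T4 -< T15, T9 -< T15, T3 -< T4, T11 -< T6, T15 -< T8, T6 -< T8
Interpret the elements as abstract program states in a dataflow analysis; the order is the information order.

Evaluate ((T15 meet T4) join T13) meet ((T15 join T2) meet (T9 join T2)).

T13

T15 ∧ T4 = T4
T4 ∨ T13 = T11
T15 ∨ T2 = T8
T9 ∨ T2 = T2
T8 ∧ T2 = T2
T11 ∧ T2 = T13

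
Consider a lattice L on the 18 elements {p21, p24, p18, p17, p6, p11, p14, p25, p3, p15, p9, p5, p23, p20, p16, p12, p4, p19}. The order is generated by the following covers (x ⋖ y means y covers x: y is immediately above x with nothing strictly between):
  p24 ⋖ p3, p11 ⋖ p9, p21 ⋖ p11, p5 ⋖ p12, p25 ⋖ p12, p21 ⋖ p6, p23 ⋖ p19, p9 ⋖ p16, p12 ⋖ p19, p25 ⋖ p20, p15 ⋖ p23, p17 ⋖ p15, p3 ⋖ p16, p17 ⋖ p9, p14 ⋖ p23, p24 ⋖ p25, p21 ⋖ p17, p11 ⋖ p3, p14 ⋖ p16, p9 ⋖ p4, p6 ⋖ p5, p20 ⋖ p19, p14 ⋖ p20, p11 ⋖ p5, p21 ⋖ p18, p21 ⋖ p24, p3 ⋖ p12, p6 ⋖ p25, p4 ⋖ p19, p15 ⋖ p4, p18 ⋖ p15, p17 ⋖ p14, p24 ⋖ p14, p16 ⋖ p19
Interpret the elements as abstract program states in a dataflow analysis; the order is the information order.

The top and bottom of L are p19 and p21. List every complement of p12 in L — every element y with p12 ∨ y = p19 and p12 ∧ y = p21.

Need y with p12 ∨ y = p19 and p12 ∧ y = p21.
Checking each element gives: p15, p17, p18.

p15, p17, p18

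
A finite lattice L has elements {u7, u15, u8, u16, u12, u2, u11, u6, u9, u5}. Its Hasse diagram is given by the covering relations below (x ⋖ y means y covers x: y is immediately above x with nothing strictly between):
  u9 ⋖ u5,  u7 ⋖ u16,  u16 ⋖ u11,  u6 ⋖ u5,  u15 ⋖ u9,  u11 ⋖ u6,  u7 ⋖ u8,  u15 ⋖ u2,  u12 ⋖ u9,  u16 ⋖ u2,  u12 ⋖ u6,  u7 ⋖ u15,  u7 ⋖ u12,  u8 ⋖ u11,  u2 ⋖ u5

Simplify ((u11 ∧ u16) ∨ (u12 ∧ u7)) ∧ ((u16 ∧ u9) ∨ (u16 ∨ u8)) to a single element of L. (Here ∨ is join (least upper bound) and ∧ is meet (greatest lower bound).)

u11 ∧ u16 = u16
u12 ∧ u7 = u7
u16 ∨ u7 = u16
u16 ∧ u9 = u7
u16 ∨ u8 = u11
u7 ∨ u11 = u11
u16 ∧ u11 = u16

u16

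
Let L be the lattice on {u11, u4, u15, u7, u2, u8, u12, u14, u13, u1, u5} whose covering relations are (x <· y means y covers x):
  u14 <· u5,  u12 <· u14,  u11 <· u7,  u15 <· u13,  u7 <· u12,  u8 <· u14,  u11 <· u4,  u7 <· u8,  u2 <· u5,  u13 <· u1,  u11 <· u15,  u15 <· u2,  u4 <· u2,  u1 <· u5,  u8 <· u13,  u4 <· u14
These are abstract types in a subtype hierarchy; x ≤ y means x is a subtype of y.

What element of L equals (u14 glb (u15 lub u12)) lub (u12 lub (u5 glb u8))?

u15 ∨ u12 = u5
u14 ∧ u5 = u14
u5 ∧ u8 = u8
u12 ∨ u8 = u14
u14 ∨ u14 = u14

u14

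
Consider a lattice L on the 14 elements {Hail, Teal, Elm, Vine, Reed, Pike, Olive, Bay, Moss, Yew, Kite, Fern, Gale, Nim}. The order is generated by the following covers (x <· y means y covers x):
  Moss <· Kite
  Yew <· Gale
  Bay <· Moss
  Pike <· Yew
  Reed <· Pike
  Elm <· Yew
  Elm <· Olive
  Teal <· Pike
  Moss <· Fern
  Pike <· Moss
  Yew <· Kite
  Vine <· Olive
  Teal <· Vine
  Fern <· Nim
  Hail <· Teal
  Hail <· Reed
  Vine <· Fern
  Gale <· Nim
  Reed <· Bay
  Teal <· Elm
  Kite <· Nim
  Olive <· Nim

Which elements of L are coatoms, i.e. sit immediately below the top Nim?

Fern, Gale, Kite, Olive

The coatoms are exactly the elements covered by Nim: Fern, Gale, Kite, Olive.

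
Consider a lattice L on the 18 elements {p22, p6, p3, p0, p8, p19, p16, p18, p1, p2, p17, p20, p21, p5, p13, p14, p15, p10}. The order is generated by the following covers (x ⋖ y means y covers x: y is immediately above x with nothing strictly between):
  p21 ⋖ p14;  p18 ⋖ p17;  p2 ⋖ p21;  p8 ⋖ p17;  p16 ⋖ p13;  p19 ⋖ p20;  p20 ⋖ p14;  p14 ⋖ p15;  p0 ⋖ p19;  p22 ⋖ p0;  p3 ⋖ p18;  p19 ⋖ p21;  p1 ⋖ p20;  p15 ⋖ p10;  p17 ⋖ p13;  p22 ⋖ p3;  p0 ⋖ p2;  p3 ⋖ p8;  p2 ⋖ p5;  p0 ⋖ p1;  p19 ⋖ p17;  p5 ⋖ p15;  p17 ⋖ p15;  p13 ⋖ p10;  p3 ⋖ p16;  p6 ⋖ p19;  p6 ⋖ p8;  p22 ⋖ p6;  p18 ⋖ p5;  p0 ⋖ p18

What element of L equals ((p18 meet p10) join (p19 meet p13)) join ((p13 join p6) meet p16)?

p18 ∧ p10 = p18
p19 ∧ p13 = p19
p18 ∨ p19 = p17
p13 ∨ p6 = p13
p13 ∧ p16 = p16
p17 ∨ p16 = p13

p13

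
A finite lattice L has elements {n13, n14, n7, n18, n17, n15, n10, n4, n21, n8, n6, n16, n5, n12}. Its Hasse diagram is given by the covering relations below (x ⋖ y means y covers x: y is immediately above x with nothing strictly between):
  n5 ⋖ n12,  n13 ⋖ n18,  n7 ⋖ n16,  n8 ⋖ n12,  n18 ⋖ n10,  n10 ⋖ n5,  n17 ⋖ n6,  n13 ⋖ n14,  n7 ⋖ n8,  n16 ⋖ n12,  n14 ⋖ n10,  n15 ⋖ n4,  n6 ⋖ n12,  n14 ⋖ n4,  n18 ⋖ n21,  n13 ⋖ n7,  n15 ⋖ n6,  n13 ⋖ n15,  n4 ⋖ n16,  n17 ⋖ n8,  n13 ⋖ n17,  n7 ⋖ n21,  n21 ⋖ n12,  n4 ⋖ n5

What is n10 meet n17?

Common lower bounds of {n10, n17}: n13.
The greatest among these is n13.

n13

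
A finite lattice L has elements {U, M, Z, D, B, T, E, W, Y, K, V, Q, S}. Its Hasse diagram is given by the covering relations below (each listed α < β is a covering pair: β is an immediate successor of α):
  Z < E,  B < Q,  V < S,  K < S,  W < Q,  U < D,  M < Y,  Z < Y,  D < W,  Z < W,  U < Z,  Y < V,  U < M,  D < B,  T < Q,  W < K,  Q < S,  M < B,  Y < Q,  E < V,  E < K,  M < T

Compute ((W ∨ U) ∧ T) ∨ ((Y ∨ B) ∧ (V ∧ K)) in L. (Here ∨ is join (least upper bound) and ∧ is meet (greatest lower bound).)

W ∨ U = W
W ∧ T = U
Y ∨ B = Q
V ∧ K = E
Q ∧ E = Z
U ∨ Z = Z

Z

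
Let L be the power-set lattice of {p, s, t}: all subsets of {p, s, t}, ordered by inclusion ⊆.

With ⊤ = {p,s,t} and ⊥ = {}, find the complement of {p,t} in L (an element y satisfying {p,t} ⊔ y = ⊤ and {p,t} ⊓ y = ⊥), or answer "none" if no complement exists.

{s}

Need y with {p,t} ∨ y = {p,s,t} and {p,t} ∧ y = {}.
Checking each element gives: {s}.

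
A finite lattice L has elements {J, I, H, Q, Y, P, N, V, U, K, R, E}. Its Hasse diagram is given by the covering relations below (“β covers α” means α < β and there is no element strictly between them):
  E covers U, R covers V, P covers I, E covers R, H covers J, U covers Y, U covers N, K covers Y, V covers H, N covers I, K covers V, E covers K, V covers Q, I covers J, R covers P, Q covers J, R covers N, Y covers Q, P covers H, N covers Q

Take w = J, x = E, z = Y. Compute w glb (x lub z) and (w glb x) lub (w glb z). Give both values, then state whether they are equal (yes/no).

J; J; yes

x lub z = E, so w glb (x lub z) = J glb E = J.
w glb x = J and w glb z = J, so (w glb x) lub (w glb z) = J lub J = J.
Equal: yes.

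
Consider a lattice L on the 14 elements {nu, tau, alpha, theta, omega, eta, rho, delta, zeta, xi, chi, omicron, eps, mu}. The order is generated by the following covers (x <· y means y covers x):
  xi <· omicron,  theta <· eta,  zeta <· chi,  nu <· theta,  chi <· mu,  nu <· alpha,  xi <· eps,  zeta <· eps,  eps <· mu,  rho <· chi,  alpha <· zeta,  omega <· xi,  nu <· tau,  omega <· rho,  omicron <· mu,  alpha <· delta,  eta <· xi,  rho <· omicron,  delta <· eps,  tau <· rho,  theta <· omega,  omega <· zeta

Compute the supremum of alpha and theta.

zeta

Common upper bounds of {alpha, theta}: chi, eps, mu, zeta.
The least among these is zeta.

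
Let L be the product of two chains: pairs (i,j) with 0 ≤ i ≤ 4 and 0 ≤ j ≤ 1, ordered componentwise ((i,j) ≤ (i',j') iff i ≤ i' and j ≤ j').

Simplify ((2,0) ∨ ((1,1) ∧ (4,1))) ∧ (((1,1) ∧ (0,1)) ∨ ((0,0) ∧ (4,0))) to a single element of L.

(1,1) ∧ (4,1) = (1,1)
(2,0) ∨ (1,1) = (2,1)
(1,1) ∧ (0,1) = (0,1)
(0,0) ∧ (4,0) = (0,0)
(0,1) ∨ (0,0) = (0,1)
(2,1) ∧ (0,1) = (0,1)

(0,1)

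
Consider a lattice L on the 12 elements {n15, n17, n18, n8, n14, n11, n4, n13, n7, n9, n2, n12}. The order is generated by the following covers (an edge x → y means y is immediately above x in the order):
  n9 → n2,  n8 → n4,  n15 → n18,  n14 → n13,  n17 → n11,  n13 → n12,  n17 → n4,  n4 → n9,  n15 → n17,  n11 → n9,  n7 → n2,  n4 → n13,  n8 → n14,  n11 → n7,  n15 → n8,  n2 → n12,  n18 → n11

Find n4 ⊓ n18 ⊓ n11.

Common lower bounds of {n4, n18, n11}: n15.
The greatest among these is n15.

n15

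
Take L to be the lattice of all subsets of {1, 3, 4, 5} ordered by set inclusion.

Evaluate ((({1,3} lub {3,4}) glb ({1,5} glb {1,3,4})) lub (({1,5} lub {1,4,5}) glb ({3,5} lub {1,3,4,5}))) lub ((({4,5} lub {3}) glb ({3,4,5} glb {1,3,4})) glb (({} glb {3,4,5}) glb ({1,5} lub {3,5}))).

{1,4,5}

{1,3} ∨ {3,4} = {1,3,4}
{1,5} ∧ {1,3,4} = {1}
{1,3,4} ∧ {1} = {1}
{1,5} ∨ {1,4,5} = {1,4,5}
{3,5} ∨ {1,3,4,5} = {1,3,4,5}
{1,4,5} ∧ {1,3,4,5} = {1,4,5}
{1} ∨ {1,4,5} = {1,4,5}
{4,5} ∨ {3} = {3,4,5}
{3,4,5} ∧ {1,3,4} = {3,4}
{3,4,5} ∧ {3,4} = {3,4}
{} ∧ {3,4,5} = {}
{1,5} ∨ {3,5} = {1,3,5}
{} ∧ {1,3,5} = {}
{3,4} ∧ {} = {}
{1,4,5} ∨ {} = {1,4,5}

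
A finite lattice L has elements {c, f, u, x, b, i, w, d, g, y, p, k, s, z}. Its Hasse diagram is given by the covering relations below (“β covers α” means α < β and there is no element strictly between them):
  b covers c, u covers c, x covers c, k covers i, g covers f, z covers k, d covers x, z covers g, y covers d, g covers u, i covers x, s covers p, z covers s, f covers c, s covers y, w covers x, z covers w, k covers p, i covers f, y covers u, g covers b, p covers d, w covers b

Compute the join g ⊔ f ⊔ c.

Common upper bounds of {g, f, c}: g, z.
The least among these is g.

g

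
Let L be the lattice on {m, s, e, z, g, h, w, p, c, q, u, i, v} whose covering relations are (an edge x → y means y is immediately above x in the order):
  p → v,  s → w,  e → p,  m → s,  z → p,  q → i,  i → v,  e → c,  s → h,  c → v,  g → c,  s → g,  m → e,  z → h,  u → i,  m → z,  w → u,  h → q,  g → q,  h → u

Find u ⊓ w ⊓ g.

s

Common lower bounds of {u, w, g}: m, s.
The greatest among these is s.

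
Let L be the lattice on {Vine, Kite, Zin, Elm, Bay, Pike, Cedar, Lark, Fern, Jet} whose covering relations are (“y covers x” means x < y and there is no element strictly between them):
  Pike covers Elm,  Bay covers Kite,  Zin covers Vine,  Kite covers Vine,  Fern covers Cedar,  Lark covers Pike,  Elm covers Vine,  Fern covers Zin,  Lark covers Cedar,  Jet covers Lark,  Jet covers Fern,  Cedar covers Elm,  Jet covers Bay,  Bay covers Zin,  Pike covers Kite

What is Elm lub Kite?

Pike

Common upper bounds of {Elm, Kite}: Jet, Lark, Pike.
The least among these is Pike.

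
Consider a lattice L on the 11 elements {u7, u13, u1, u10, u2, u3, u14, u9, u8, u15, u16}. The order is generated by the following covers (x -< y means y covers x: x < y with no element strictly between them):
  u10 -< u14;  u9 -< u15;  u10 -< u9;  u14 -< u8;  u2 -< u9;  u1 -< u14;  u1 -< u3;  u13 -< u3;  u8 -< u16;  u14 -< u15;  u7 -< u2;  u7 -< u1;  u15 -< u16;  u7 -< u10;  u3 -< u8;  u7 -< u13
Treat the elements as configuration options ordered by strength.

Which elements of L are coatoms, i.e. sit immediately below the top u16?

The coatoms are exactly the elements covered by u16: u15, u8.

u15, u8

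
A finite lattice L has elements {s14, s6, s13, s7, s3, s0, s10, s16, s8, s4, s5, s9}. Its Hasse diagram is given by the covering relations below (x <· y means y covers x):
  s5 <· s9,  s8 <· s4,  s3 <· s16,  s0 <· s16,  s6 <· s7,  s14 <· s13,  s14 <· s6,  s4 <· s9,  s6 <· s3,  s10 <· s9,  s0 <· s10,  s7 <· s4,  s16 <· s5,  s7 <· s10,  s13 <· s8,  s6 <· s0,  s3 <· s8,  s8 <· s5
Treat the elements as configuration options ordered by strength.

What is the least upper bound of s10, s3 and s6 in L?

Common upper bounds of {s10, s3, s6}: s9.
The least among these is s9.

s9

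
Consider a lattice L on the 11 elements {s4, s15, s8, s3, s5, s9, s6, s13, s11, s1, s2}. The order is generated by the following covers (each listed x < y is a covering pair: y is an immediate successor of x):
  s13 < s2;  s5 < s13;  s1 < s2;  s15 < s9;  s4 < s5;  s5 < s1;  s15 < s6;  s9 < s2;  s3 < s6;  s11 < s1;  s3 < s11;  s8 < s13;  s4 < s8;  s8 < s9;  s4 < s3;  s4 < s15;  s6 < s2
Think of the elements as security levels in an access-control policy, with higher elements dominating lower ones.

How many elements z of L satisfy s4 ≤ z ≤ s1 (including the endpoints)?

5

The interval [s4, s1] = {s1, s11, s3, s4, s5}, which has 5 elements.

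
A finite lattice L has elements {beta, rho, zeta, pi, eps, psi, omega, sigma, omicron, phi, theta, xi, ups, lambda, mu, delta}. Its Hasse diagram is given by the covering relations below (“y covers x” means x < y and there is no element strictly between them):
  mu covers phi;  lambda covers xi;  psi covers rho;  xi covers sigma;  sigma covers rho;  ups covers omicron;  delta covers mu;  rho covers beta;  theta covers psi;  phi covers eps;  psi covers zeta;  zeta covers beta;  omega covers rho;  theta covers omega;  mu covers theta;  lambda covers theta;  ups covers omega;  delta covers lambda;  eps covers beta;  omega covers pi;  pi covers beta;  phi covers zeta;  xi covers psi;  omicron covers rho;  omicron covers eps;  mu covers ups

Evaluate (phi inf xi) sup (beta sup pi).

phi ∧ xi = zeta
beta ∨ pi = pi
zeta ∨ pi = theta

theta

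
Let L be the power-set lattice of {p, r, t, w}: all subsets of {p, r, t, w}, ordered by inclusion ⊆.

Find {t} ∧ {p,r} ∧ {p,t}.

{}

Under ⊆, meet is intersection: {t} ∩ {p,r} ∩ {p,t} = {}.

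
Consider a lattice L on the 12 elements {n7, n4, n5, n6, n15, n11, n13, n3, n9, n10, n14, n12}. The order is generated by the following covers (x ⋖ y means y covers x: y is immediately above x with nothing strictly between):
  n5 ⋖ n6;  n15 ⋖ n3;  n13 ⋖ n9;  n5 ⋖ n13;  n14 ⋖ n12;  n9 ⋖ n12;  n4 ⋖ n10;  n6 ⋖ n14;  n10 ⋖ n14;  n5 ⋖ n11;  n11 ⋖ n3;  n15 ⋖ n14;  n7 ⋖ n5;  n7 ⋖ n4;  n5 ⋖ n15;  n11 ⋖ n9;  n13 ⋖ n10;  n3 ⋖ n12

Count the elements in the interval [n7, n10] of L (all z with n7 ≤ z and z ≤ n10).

The interval [n7, n10] = {n10, n13, n4, n5, n7}, which has 5 elements.

5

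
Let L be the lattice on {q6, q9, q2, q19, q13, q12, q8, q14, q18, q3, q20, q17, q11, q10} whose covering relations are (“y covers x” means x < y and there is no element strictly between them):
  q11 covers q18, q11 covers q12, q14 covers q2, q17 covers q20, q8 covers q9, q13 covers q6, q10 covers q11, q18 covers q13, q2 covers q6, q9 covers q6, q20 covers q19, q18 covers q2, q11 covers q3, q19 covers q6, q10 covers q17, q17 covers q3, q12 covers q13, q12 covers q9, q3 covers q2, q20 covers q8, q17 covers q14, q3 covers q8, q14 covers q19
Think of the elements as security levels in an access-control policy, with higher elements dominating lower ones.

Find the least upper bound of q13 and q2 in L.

q18

Common upper bounds of {q13, q2}: q10, q11, q18.
The least among these is q18.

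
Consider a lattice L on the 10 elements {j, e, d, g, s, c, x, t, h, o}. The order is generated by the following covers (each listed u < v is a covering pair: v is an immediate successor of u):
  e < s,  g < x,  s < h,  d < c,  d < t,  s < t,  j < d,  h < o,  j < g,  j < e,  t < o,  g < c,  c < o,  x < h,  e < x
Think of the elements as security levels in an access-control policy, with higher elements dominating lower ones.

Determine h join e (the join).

Common upper bounds of {h, e}: h, o.
The least among these is h.

h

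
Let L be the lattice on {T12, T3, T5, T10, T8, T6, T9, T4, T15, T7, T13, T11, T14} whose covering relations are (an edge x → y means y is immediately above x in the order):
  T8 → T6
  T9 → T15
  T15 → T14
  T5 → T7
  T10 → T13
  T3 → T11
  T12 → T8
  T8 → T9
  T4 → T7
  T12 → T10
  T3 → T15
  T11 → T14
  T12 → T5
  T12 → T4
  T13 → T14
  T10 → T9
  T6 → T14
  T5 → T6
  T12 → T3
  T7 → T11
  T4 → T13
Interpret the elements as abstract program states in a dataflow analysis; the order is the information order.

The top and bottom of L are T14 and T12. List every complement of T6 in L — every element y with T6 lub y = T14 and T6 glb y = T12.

T10, T13, T3, T4

Need y with T6 ∨ y = T14 and T6 ∧ y = T12.
Checking each element gives: T10, T13, T3, T4.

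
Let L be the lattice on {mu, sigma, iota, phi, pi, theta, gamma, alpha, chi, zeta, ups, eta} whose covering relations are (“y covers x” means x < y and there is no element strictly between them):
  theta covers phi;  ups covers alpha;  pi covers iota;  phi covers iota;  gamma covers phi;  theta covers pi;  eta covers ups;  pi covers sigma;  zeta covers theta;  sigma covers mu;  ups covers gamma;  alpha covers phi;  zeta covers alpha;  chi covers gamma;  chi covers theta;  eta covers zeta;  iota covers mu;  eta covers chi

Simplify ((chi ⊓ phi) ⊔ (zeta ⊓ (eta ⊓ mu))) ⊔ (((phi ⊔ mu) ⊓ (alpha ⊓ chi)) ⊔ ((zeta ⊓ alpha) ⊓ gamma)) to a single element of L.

chi ∧ phi = phi
eta ∧ mu = mu
zeta ∧ mu = mu
phi ∨ mu = phi
phi ∨ mu = phi
alpha ∧ chi = phi
phi ∧ phi = phi
zeta ∧ alpha = alpha
alpha ∧ gamma = phi
phi ∨ phi = phi
phi ∨ phi = phi

phi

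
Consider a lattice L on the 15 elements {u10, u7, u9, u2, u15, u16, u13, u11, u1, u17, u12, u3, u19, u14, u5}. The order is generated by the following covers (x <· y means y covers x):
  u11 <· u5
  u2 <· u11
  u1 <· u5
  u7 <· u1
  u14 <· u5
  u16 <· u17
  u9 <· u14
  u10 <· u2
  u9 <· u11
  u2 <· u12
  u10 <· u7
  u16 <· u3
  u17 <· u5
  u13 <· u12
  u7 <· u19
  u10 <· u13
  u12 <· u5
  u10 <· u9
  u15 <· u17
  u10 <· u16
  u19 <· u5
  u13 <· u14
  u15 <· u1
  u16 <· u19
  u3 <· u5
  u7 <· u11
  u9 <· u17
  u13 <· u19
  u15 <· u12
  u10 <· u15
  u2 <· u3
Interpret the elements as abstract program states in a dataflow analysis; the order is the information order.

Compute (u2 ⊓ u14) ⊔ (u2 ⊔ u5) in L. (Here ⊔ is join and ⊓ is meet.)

u2 ∧ u14 = u10
u2 ∨ u5 = u5
u10 ∨ u5 = u5

u5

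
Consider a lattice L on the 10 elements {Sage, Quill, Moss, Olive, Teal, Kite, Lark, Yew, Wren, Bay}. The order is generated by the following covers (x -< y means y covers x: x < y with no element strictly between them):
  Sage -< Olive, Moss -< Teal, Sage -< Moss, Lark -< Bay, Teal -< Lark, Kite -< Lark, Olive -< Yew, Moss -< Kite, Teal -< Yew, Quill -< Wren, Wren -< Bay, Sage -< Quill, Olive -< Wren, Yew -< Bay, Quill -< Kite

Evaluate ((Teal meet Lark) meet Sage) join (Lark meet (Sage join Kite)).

Teal ∧ Lark = Teal
Teal ∧ Sage = Sage
Sage ∨ Kite = Kite
Lark ∧ Kite = Kite
Sage ∨ Kite = Kite

Kite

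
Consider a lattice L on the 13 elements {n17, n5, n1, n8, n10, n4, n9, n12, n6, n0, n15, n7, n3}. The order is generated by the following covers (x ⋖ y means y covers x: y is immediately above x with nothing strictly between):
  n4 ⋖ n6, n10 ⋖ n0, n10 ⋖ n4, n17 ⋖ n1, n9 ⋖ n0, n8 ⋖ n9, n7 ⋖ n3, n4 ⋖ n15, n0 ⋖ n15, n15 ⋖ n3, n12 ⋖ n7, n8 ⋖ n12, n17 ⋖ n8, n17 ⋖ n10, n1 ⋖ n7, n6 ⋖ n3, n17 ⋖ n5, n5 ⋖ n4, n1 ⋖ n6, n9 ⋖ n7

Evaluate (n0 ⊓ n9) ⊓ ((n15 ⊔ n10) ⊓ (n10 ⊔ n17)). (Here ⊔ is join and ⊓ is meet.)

n0 ∧ n9 = n9
n15 ∨ n10 = n15
n10 ∨ n17 = n10
n15 ∧ n10 = n10
n9 ∧ n10 = n17

n17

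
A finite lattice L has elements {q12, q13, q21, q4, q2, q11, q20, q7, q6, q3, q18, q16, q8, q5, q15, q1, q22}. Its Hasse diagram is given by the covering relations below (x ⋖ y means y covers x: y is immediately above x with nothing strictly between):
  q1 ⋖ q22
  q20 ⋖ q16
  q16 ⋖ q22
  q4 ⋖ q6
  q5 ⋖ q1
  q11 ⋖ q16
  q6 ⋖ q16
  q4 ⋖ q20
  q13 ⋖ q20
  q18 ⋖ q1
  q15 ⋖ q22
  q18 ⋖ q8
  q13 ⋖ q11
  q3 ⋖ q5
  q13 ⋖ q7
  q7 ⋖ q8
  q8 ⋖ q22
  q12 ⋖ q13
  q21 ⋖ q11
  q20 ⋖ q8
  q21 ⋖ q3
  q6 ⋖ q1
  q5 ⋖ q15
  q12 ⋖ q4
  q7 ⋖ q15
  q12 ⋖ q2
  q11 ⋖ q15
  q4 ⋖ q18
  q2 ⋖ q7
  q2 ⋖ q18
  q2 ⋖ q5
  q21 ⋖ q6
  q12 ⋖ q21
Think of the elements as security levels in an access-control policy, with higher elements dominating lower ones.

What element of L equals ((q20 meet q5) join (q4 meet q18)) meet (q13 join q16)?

q4

q20 ∧ q5 = q12
q4 ∧ q18 = q4
q12 ∨ q4 = q4
q13 ∨ q16 = q16
q4 ∧ q16 = q4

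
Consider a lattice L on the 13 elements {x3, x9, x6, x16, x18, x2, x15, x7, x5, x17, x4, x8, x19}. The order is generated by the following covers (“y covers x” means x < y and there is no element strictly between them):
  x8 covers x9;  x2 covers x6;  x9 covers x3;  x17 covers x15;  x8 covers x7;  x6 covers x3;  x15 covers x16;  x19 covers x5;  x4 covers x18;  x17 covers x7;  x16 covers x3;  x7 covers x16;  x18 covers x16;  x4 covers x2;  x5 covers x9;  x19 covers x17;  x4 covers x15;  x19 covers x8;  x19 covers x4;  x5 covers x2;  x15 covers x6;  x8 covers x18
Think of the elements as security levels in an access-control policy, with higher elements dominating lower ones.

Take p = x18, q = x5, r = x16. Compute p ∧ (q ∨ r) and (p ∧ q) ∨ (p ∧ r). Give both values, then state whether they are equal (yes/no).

x18; x16; no

q ∨ r = x19, so p ∧ (q ∨ r) = x18 ∧ x19 = x18.
p ∧ q = x3 and p ∧ r = x16, so (p ∧ q) ∨ (p ∧ r) = x3 ∨ x16 = x16.
Equal: no.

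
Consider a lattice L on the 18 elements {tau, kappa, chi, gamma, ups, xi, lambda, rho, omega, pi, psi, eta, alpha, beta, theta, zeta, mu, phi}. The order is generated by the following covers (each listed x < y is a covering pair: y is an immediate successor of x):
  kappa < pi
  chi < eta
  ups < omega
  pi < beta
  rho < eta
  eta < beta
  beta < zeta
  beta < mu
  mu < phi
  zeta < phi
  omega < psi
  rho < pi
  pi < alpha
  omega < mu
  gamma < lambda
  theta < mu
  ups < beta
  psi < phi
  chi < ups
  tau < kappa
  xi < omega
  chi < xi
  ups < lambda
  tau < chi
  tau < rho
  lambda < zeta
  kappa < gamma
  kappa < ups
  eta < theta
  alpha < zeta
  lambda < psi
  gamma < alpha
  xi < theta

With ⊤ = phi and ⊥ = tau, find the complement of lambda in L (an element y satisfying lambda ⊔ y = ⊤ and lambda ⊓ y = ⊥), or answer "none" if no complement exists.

none

For every candidate y, either lambda ∨ y ≠ phi or lambda ∧ y ≠ tau; no complement exists.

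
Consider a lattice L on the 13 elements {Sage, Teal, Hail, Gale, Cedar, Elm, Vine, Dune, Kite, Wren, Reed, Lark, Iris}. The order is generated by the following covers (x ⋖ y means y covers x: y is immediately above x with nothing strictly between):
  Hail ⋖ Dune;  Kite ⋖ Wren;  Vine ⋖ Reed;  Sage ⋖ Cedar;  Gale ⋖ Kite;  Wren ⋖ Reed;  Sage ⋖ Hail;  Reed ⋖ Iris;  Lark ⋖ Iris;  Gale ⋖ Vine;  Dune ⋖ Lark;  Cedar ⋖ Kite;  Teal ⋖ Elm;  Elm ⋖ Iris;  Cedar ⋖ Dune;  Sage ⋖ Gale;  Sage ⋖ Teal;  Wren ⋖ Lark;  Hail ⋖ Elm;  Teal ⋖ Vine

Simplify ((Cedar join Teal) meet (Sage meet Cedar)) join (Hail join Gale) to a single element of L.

Cedar ∨ Teal = Reed
Sage ∧ Cedar = Sage
Reed ∧ Sage = Sage
Hail ∨ Gale = Lark
Sage ∨ Lark = Lark

Lark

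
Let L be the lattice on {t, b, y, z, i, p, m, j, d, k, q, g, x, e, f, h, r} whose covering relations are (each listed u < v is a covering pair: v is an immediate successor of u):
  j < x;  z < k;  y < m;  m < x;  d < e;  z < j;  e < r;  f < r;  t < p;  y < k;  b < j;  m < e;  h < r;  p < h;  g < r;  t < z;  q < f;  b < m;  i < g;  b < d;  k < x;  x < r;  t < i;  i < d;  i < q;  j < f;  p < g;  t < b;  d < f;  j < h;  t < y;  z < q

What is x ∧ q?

Common lower bounds of {x, q}: t, z.
The greatest among these is z.

z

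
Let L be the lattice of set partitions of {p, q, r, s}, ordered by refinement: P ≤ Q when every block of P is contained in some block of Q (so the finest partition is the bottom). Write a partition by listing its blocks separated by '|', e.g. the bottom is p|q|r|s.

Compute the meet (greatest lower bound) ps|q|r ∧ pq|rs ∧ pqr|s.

p|q|r|s

Common lower bounds of {ps|q|r, pq|rs, pqr|s}: p|q|r|s.
The greatest among these is p|q|r|s.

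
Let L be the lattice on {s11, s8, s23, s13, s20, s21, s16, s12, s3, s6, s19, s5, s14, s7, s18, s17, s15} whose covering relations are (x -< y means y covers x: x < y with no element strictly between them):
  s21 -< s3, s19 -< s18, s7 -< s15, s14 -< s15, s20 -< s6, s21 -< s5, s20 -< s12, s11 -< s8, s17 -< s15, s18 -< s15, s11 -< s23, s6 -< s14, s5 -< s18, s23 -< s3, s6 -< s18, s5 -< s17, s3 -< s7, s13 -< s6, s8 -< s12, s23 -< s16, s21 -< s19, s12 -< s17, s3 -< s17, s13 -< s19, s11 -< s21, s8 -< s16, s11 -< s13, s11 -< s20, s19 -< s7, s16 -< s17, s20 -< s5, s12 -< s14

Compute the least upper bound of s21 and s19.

Common upper bounds of {s21, s19}: s15, s18, s19, s7.
The least among these is s19.

s19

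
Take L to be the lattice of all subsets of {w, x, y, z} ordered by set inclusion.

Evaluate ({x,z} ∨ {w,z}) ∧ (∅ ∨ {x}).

{x}

{x,z} ∨ {w,z} = {w,x,z}
∅ ∨ {x} = {x}
{w,x,z} ∧ {x} = {x}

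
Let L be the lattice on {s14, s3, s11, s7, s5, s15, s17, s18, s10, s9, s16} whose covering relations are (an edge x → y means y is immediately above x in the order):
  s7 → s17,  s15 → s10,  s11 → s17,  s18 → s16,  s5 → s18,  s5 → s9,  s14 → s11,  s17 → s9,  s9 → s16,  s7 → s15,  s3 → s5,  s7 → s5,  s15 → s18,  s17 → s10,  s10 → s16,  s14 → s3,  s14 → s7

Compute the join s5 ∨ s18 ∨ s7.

Common upper bounds of {s5, s18, s7}: s16, s18.
The least among these is s18.

s18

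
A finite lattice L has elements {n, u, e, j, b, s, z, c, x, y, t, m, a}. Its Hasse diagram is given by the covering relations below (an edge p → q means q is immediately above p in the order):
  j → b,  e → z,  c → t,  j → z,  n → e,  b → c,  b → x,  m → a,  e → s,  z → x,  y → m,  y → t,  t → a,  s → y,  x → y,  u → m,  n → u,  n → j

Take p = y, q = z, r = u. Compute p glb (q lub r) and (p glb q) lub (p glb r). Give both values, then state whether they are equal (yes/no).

y; z; no

q lub r = m, so p glb (q lub r) = y glb m = y.
p glb q = z and p glb r = n, so (p glb q) lub (p glb r) = z lub n = z.
Equal: no.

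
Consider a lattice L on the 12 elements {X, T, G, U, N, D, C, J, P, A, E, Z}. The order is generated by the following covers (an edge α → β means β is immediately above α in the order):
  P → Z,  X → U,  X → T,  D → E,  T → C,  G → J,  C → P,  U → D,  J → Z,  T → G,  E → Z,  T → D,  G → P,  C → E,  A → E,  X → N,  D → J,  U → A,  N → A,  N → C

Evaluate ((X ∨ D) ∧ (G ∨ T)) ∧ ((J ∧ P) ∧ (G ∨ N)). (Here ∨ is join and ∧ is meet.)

T

X ∨ D = D
G ∨ T = G
D ∧ G = T
J ∧ P = G
G ∨ N = P
G ∧ P = G
T ∧ G = T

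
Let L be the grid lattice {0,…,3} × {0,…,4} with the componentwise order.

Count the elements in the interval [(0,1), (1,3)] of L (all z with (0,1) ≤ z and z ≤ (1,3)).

6

The interval [(0,1), (1,3)] = {(0,1), (0,2), (0,3), (1,1), (1,2), (1,3)}, which has 6 elements.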